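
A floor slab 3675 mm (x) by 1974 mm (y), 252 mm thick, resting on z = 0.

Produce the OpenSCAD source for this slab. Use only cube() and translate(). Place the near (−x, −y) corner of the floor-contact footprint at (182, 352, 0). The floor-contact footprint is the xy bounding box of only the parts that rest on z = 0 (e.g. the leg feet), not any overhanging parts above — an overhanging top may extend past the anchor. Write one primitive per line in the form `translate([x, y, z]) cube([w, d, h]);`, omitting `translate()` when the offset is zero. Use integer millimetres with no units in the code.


translate([182, 352, 0]) cube([3675, 1974, 252]);


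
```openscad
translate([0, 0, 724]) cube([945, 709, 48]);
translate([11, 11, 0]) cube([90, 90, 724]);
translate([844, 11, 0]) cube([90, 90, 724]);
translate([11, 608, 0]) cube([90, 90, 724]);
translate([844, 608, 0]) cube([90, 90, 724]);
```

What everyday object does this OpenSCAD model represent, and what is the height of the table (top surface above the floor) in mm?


A table. The table height is 772 mm.

A 945×709×48 slab sits at z = 724 on four 90 mm square posts — a table. The top surface is at 724 + 48 = 772 mm.


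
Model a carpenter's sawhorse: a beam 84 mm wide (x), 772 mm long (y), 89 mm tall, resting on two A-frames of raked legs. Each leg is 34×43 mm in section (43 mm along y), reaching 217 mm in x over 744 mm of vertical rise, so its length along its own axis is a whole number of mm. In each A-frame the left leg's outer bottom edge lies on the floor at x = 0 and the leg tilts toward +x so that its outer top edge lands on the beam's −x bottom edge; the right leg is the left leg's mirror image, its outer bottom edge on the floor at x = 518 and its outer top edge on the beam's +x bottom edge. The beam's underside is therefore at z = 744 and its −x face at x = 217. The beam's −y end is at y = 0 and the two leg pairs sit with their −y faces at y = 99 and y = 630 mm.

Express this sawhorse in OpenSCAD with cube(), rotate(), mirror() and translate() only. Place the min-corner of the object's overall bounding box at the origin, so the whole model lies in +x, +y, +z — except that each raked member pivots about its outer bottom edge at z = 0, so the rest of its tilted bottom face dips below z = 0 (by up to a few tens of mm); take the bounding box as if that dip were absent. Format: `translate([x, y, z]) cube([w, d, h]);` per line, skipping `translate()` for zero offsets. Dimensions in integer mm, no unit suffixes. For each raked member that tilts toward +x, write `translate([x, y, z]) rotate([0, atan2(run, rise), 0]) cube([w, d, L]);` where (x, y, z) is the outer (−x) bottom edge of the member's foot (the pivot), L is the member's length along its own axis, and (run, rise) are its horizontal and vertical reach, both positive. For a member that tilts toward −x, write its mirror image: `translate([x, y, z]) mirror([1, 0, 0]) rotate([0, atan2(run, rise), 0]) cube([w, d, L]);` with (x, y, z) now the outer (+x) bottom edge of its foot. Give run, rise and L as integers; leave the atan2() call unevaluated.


// leg length = √(217² + 744²) = 775
// right-leg outer foot x = 2·217 + 84 = 518
// beam min-corner = (217, 0, 744)
translate([217, 0, 744]) cube([84, 772, 89]);
translate([0, 99, 0]) rotate([0, atan2(217, 744), 0]) cube([34, 43, 775]);
translate([518, 99, 0]) mirror([1, 0, 0]) rotate([0, atan2(217, 744), 0]) cube([34, 43, 775]);
translate([0, 630, 0]) rotate([0, atan2(217, 744), 0]) cube([34, 43, 775]);
translate([518, 630, 0]) mirror([1, 0, 0]) rotate([0, atan2(217, 744), 0]) cube([34, 43, 775]);


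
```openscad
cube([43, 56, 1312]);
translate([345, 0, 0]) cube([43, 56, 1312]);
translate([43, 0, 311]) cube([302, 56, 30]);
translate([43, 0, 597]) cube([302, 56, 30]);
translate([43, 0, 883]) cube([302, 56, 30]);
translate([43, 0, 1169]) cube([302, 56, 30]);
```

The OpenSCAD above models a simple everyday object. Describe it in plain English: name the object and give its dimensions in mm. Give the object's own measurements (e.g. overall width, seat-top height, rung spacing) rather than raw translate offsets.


A straight ladder. Two 43×56 mm vertical rails, 1312 mm tall, stand 388 mm apart (outside-to-outside) with their front faces coplanar on the −y side. 4 rungs, each 56 mm deep and 30 mm tall, span between the inner faces of the rails, front faces flush with the rails. The lowest rung's underside is at z = 311 mm and rungs are spaced 286 mm apart (underside to underside).


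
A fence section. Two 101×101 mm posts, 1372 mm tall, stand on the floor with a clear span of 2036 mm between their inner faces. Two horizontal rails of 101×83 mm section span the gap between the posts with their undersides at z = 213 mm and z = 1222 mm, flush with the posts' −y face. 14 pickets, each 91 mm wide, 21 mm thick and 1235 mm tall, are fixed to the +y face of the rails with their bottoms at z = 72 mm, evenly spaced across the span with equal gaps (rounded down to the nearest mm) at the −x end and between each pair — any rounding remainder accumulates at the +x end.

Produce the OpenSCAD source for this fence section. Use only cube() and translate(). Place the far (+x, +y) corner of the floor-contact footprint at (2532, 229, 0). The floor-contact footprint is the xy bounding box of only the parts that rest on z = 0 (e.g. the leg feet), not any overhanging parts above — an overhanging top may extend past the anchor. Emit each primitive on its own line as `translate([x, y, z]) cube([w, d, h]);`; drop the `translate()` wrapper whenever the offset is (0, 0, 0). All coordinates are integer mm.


translate([294, 128, 0]) cube([101, 101, 1372]);
translate([2431, 128, 0]) cube([101, 101, 1372]);
translate([395, 128, 213]) cube([2036, 101, 83]);
translate([395, 128, 1222]) cube([2036, 101, 83]);
translate([445, 229, 72]) cube([91, 21, 1235]);
translate([586, 229, 72]) cube([91, 21, 1235]);
translate([727, 229, 72]) cube([91, 21, 1235]);
translate([868, 229, 72]) cube([91, 21, 1235]);
translate([1009, 229, 72]) cube([91, 21, 1235]);
translate([1150, 229, 72]) cube([91, 21, 1235]);
translate([1291, 229, 72]) cube([91, 21, 1235]);
translate([1432, 229, 72]) cube([91, 21, 1235]);
translate([1573, 229, 72]) cube([91, 21, 1235]);
translate([1714, 229, 72]) cube([91, 21, 1235]);
translate([1855, 229, 72]) cube([91, 21, 1235]);
translate([1996, 229, 72]) cube([91, 21, 1235]);
translate([2137, 229, 72]) cube([91, 21, 1235]);
translate([2278, 229, 72]) cube([91, 21, 1235]);


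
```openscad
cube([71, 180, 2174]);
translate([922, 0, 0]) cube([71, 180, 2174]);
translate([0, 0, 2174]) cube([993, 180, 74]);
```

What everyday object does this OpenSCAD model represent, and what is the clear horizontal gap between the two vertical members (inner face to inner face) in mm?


A door frame. The clear opening width is 851 mm.

Two 2174 mm tall posts with a header on top — a door frame. The left jamb is 71 mm wide at x = 0; the right jamb starts at x = 922. The clear opening is 922 − 71 = 851 mm.


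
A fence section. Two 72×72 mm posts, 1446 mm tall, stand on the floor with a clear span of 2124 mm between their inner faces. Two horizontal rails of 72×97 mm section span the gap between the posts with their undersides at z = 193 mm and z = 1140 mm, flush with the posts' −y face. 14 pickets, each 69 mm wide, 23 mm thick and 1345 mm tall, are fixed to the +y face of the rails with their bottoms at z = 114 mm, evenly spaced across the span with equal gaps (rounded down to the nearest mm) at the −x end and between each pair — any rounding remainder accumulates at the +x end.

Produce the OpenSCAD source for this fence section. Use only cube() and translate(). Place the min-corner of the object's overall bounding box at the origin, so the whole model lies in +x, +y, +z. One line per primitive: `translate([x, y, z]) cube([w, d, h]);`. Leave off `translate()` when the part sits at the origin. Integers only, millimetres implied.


cube([72, 72, 1446]);
translate([2196, 0, 0]) cube([72, 72, 1446]);
translate([72, 0, 193]) cube([2124, 72, 97]);
translate([72, 0, 1140]) cube([2124, 72, 97]);
translate([149, 72, 114]) cube([69, 23, 1345]);
translate([295, 72, 114]) cube([69, 23, 1345]);
translate([441, 72, 114]) cube([69, 23, 1345]);
translate([587, 72, 114]) cube([69, 23, 1345]);
translate([733, 72, 114]) cube([69, 23, 1345]);
translate([879, 72, 114]) cube([69, 23, 1345]);
translate([1025, 72, 114]) cube([69, 23, 1345]);
translate([1171, 72, 114]) cube([69, 23, 1345]);
translate([1317, 72, 114]) cube([69, 23, 1345]);
translate([1463, 72, 114]) cube([69, 23, 1345]);
translate([1609, 72, 114]) cube([69, 23, 1345]);
translate([1755, 72, 114]) cube([69, 23, 1345]);
translate([1901, 72, 114]) cube([69, 23, 1345]);
translate([2047, 72, 114]) cube([69, 23, 1345]);


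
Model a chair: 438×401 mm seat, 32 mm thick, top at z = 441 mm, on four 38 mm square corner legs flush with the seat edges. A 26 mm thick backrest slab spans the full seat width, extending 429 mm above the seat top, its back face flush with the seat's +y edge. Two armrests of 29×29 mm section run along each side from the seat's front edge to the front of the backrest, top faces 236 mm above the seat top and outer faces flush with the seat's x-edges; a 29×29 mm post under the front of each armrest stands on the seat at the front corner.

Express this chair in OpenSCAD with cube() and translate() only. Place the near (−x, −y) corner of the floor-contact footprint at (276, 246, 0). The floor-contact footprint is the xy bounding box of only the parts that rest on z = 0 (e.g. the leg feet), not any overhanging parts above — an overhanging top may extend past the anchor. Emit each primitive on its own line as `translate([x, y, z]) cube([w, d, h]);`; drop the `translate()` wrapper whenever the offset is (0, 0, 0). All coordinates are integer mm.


translate([276, 246, 409]) cube([438, 401, 32]);
translate([276, 246, 0]) cube([38, 38, 409]);
translate([676, 246, 0]) cube([38, 38, 409]);
translate([276, 609, 0]) cube([38, 38, 409]);
translate([676, 609, 0]) cube([38, 38, 409]);
translate([276, 621, 441]) cube([438, 26, 429]);
translate([276, 246, 648]) cube([29, 375, 29]);
translate([685, 246, 648]) cube([29, 375, 29]);
translate([276, 246, 441]) cube([29, 29, 207]);
translate([685, 246, 441]) cube([29, 29, 207]);


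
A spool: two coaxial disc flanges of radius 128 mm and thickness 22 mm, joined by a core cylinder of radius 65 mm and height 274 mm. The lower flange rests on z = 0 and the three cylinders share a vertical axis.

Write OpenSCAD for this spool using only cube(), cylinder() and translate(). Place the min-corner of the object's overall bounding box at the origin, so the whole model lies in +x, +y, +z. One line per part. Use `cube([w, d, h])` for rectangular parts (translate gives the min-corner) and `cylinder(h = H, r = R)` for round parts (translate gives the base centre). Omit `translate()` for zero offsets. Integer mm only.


translate([128, 128, 0]) cylinder(h = 22, r = 128);
translate([128, 128, 22]) cylinder(h = 274, r = 65);
translate([128, 128, 296]) cylinder(h = 22, r = 128);


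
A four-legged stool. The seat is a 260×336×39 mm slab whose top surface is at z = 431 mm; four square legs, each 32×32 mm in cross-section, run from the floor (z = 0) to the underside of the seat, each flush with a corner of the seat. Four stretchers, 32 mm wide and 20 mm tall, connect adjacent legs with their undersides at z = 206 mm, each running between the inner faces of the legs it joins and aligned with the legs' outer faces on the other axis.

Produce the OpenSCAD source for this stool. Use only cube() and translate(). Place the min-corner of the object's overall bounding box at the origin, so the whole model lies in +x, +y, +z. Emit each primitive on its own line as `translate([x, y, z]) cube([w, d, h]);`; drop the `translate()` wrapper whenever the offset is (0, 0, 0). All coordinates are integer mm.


translate([0, 0, 392]) cube([260, 336, 39]);
cube([32, 32, 392]);
translate([228, 0, 0]) cube([32, 32, 392]);
translate([0, 304, 0]) cube([32, 32, 392]);
translate([228, 304, 0]) cube([32, 32, 392]);
translate([32, 0, 206]) cube([196, 32, 20]);
translate([32, 304, 206]) cube([196, 32, 20]);
translate([0, 32, 206]) cube([32, 272, 20]);
translate([228, 32, 206]) cube([32, 272, 20]);


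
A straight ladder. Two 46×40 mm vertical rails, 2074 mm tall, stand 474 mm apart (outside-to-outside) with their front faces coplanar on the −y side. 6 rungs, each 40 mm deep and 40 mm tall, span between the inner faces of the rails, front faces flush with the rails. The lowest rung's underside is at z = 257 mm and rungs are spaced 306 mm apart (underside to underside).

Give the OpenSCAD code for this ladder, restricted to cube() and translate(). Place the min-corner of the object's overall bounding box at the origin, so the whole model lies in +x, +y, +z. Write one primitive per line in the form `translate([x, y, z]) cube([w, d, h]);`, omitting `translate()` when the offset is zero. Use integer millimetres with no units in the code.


cube([46, 40, 2074]);
translate([428, 0, 0]) cube([46, 40, 2074]);
translate([46, 0, 257]) cube([382, 40, 40]);
translate([46, 0, 563]) cube([382, 40, 40]);
translate([46, 0, 869]) cube([382, 40, 40]);
translate([46, 0, 1175]) cube([382, 40, 40]);
translate([46, 0, 1481]) cube([382, 40, 40]);
translate([46, 0, 1787]) cube([382, 40, 40]);


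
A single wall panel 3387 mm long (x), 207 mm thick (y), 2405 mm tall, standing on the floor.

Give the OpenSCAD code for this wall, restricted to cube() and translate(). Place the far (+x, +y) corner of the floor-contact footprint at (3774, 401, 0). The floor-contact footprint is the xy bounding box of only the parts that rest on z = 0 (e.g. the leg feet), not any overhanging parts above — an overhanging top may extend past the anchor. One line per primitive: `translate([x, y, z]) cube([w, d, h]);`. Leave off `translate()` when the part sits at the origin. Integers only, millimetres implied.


translate([387, 194, 0]) cube([3387, 207, 2405]);


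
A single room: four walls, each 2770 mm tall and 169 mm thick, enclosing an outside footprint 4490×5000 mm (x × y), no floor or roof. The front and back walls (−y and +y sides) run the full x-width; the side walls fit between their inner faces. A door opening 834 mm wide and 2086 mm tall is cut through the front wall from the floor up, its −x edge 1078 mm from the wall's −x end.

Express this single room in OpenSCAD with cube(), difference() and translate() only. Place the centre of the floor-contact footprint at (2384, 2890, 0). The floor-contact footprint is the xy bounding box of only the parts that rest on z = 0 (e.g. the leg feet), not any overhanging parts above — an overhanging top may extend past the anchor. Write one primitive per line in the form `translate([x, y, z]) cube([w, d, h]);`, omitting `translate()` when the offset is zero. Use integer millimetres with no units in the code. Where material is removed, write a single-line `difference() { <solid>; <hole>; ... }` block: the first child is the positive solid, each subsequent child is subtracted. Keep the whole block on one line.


difference() { translate([139, 390, 0]) cube([4490, 169, 2770]); translate([1217, 390, 0]) cube([834, 169, 2086]); }
translate([139, 5221, 0]) cube([4490, 169, 2770]);
translate([139, 559, 0]) cube([169, 4662, 2770]);
translate([4460, 559, 0]) cube([169, 4662, 2770]);


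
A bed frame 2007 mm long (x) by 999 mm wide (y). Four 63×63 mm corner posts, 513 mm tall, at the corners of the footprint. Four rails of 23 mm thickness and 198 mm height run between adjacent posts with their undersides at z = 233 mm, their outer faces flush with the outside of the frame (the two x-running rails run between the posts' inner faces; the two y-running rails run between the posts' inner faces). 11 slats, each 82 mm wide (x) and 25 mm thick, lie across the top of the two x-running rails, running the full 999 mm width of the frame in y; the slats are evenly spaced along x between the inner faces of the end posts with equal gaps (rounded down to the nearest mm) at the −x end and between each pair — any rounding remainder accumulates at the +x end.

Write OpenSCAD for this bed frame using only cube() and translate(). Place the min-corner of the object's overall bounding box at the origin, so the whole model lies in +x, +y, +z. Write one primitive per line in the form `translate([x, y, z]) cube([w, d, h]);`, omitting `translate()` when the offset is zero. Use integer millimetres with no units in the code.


cube([63, 63, 513]);
translate([0, 936, 0]) cube([63, 63, 513]);
translate([1944, 0, 0]) cube([63, 63, 513]);
translate([1944, 936, 0]) cube([63, 63, 513]);
translate([63, 0, 233]) cube([1881, 23, 198]);
translate([63, 976, 233]) cube([1881, 23, 198]);
translate([0, 63, 233]) cube([23, 873, 198]);
translate([1984, 63, 233]) cube([23, 873, 198]);
translate([144, 0, 431]) cube([82, 999, 25]);
translate([307, 0, 431]) cube([82, 999, 25]);
translate([470, 0, 431]) cube([82, 999, 25]);
translate([633, 0, 431]) cube([82, 999, 25]);
translate([796, 0, 431]) cube([82, 999, 25]);
translate([959, 0, 431]) cube([82, 999, 25]);
translate([1122, 0, 431]) cube([82, 999, 25]);
translate([1285, 0, 431]) cube([82, 999, 25]);
translate([1448, 0, 431]) cube([82, 999, 25]);
translate([1611, 0, 431]) cube([82, 999, 25]);
translate([1774, 0, 431]) cube([82, 999, 25]);


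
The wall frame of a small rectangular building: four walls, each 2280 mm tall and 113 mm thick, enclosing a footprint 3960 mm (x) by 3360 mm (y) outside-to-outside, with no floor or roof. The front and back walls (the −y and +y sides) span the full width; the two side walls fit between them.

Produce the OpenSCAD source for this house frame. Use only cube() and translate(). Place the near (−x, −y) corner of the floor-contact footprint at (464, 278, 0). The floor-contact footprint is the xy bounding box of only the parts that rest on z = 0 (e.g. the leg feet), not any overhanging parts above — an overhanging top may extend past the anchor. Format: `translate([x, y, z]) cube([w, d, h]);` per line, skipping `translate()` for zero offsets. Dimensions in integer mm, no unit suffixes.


translate([464, 278, 0]) cube([3960, 113, 2280]);
translate([464, 3525, 0]) cube([3960, 113, 2280]);
translate([464, 391, 0]) cube([113, 3134, 2280]);
translate([4311, 391, 0]) cube([113, 3134, 2280]);


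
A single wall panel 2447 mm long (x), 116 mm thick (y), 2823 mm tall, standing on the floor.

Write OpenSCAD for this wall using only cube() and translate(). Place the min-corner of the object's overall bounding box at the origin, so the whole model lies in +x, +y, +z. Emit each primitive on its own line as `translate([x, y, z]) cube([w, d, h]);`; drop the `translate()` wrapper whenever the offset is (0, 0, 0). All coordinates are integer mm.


cube([2447, 116, 2823]);


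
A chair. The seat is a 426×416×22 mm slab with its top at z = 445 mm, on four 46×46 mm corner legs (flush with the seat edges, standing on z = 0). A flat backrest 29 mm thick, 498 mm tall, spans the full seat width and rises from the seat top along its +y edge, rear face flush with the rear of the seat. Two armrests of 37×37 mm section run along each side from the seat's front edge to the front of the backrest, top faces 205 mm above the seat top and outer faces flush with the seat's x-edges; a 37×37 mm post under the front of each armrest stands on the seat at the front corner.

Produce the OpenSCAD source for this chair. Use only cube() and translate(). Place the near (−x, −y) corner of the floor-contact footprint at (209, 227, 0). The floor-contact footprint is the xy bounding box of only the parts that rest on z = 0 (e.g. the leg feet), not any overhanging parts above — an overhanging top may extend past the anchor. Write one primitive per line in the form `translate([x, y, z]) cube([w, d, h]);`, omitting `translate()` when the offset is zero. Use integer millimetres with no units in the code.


translate([209, 227, 423]) cube([426, 416, 22]);
translate([209, 227, 0]) cube([46, 46, 423]);
translate([589, 227, 0]) cube([46, 46, 423]);
translate([209, 597, 0]) cube([46, 46, 423]);
translate([589, 597, 0]) cube([46, 46, 423]);
translate([209, 614, 445]) cube([426, 29, 498]);
translate([209, 227, 613]) cube([37, 387, 37]);
translate([598, 227, 613]) cube([37, 387, 37]);
translate([209, 227, 445]) cube([37, 37, 168]);
translate([598, 227, 445]) cube([37, 37, 168]);


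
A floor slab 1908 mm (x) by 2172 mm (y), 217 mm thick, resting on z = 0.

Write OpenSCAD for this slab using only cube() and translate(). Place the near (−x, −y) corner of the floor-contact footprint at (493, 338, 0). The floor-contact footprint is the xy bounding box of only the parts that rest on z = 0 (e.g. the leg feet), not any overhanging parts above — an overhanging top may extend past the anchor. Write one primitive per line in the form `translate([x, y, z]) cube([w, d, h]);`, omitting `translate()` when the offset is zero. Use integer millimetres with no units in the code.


translate([493, 338, 0]) cube([1908, 2172, 217]);


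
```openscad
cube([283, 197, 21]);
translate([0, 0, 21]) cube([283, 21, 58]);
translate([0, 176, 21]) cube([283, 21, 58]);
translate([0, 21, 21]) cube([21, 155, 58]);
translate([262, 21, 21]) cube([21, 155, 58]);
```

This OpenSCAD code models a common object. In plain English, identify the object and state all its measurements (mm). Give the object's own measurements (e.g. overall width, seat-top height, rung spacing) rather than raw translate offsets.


An open-topped rectangular box: outside dimensions 283×197×79 mm, with a uniform wall and base thickness of 21 mm. The base is a full 283×197 slab on the floor; four walls sit on top of the base. The front and back walls (the −y and +y sides) span the full width; the two side walls fit between them.


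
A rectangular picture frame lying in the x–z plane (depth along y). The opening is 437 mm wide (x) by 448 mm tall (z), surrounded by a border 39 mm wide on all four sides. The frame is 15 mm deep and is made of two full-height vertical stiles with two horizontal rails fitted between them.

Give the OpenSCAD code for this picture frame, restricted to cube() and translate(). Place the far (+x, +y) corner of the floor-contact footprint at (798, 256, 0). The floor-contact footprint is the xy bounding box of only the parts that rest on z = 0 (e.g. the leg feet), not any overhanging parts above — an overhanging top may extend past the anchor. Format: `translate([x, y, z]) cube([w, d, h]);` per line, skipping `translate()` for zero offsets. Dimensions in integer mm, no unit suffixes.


translate([283, 241, 0]) cube([39, 15, 526]);
translate([759, 241, 0]) cube([39, 15, 526]);
translate([322, 241, 0]) cube([437, 15, 39]);
translate([322, 241, 487]) cube([437, 15, 39]);


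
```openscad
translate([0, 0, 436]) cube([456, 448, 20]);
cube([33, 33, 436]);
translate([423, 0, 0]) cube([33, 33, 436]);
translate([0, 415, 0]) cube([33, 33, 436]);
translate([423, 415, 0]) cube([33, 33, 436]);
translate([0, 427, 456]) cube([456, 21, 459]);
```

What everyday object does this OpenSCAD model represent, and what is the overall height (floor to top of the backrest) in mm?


A chair. The overall height is 915 mm.

A slab on four corner posts with a tall panel at the back — a chair. The seat slab sits at z = 436 with thickness 20, and the 459 mm backrest starts at the seat top, so the overall height is 436 + 20 + 459 = 915 mm.


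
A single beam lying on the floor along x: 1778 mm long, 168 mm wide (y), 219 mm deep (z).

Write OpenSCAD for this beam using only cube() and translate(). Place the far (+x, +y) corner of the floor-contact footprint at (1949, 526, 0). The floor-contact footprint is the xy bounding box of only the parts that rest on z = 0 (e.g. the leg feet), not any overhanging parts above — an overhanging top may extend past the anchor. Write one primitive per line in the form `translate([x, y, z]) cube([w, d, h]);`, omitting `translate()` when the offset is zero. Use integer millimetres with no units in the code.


translate([171, 358, 0]) cube([1778, 168, 219]);


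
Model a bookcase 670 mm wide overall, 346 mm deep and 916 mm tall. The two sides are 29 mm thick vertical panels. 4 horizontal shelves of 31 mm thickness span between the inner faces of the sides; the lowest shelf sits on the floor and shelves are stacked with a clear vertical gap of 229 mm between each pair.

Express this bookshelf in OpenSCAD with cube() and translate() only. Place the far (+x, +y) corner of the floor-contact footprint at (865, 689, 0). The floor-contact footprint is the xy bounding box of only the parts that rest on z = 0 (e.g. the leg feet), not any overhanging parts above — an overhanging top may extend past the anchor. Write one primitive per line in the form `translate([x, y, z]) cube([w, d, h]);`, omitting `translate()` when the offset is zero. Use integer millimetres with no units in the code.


translate([195, 343, 0]) cube([29, 346, 916]);
translate([836, 343, 0]) cube([29, 346, 916]);
translate([224, 343, 0]) cube([612, 346, 31]);
translate([224, 343, 260]) cube([612, 346, 31]);
translate([224, 343, 520]) cube([612, 346, 31]);
translate([224, 343, 780]) cube([612, 346, 31]);


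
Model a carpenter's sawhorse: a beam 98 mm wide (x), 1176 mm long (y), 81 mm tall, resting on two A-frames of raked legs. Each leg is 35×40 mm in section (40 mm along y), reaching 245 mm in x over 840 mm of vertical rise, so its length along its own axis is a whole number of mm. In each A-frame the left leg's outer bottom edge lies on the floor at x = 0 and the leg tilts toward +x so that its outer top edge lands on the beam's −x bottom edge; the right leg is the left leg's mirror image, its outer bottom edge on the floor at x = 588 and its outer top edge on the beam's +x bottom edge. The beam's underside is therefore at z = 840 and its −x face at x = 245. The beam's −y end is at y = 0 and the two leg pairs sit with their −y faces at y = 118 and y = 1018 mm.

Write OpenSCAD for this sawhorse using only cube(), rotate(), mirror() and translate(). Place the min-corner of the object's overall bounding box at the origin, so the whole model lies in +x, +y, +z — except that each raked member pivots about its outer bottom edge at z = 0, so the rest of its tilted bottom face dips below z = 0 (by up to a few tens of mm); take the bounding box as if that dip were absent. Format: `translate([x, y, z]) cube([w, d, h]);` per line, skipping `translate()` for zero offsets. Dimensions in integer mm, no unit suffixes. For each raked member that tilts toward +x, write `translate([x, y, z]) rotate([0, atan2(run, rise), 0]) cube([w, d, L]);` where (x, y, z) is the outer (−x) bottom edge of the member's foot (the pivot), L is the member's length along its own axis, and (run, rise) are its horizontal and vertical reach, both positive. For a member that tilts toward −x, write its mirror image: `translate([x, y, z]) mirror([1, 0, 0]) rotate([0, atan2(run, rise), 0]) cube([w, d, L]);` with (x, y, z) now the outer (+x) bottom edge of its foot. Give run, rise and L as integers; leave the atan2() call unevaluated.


translate([245, 0, 840]) cube([98, 1176, 81]);
translate([0, 118, 0]) rotate([0, atan2(245, 840), 0]) cube([35, 40, 875]);
translate([588, 118, 0]) mirror([1, 0, 0]) rotate([0, atan2(245, 840), 0]) cube([35, 40, 875]);
translate([0, 1018, 0]) rotate([0, atan2(245, 840), 0]) cube([35, 40, 875]);
translate([588, 1018, 0]) mirror([1, 0, 0]) rotate([0, atan2(245, 840), 0]) cube([35, 40, 875]);


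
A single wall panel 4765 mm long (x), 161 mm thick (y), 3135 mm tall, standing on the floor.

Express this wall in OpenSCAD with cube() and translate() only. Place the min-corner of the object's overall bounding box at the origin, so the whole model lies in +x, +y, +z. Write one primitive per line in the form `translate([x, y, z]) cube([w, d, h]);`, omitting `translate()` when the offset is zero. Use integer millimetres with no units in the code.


cube([4765, 161, 3135]);


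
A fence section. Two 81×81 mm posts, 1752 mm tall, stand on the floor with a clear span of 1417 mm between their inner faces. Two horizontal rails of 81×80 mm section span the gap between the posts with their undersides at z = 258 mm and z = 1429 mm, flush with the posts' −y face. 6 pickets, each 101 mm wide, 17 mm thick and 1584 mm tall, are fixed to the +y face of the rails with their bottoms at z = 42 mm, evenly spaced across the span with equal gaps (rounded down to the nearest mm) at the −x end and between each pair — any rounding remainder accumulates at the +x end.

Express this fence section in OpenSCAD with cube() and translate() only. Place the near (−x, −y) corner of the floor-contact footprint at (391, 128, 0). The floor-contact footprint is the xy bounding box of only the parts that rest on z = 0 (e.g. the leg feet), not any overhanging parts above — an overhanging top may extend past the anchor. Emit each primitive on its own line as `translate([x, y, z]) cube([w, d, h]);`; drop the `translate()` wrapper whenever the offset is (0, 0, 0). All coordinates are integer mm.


translate([391, 128, 0]) cube([81, 81, 1752]);
translate([1889, 128, 0]) cube([81, 81, 1752]);
translate([472, 128, 258]) cube([1417, 81, 80]);
translate([472, 128, 1429]) cube([1417, 81, 80]);
translate([587, 209, 42]) cube([101, 17, 1584]);
translate([803, 209, 42]) cube([101, 17, 1584]);
translate([1019, 209, 42]) cube([101, 17, 1584]);
translate([1235, 209, 42]) cube([101, 17, 1584]);
translate([1451, 209, 42]) cube([101, 17, 1584]);
translate([1667, 209, 42]) cube([101, 17, 1584]);


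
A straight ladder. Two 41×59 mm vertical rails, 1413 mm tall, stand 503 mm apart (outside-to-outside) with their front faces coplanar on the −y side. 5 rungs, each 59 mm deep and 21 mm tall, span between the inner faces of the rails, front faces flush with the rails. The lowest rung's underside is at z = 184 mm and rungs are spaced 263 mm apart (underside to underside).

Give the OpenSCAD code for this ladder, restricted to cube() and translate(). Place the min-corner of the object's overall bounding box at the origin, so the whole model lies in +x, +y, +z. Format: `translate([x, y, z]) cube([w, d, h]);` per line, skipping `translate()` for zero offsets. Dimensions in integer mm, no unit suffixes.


cube([41, 59, 1413]);
translate([462, 0, 0]) cube([41, 59, 1413]);
translate([41, 0, 184]) cube([421, 59, 21]);
translate([41, 0, 447]) cube([421, 59, 21]);
translate([41, 0, 710]) cube([421, 59, 21]);
translate([41, 0, 973]) cube([421, 59, 21]);
translate([41, 0, 1236]) cube([421, 59, 21]);


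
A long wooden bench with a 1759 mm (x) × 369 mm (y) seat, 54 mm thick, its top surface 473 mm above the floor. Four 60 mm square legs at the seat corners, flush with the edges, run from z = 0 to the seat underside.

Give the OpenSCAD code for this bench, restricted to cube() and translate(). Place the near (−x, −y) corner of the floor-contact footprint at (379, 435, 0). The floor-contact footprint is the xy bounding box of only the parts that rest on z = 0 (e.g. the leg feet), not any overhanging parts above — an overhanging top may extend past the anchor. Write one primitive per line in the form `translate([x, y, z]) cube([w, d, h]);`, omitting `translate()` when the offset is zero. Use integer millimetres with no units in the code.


translate([379, 435, 419]) cube([1759, 369, 54]);
translate([379, 435, 0]) cube([60, 60, 419]);
translate([379, 744, 0]) cube([60, 60, 419]);
translate([2078, 435, 0]) cube([60, 60, 419]);
translate([2078, 744, 0]) cube([60, 60, 419]);


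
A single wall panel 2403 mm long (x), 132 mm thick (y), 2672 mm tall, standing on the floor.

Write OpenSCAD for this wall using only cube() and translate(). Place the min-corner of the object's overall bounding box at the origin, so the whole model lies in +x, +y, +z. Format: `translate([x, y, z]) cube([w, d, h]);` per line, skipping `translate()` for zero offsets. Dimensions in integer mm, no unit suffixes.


cube([2403, 132, 2672]);


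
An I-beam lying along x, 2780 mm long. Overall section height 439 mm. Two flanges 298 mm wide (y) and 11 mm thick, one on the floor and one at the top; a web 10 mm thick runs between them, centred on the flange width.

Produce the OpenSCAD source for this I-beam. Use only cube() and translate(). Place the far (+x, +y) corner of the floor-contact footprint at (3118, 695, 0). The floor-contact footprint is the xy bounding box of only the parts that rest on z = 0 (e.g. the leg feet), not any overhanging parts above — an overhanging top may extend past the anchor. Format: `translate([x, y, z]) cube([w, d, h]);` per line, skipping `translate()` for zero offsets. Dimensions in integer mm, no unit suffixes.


translate([338, 397, 0]) cube([2780, 298, 11]);
translate([338, 541, 11]) cube([2780, 10, 417]);
translate([338, 397, 428]) cube([2780, 298, 11]);


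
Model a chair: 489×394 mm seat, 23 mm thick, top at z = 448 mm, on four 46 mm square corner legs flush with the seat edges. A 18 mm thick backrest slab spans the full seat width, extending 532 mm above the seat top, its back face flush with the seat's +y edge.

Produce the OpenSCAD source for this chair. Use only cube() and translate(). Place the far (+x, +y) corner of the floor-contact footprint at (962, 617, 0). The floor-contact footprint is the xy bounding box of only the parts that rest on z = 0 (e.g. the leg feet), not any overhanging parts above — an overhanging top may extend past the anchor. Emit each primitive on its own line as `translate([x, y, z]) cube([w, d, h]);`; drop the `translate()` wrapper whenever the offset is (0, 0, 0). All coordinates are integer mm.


translate([473, 223, 425]) cube([489, 394, 23]);
translate([473, 223, 0]) cube([46, 46, 425]);
translate([916, 223, 0]) cube([46, 46, 425]);
translate([473, 571, 0]) cube([46, 46, 425]);
translate([916, 571, 0]) cube([46, 46, 425]);
translate([473, 599, 448]) cube([489, 18, 532]);


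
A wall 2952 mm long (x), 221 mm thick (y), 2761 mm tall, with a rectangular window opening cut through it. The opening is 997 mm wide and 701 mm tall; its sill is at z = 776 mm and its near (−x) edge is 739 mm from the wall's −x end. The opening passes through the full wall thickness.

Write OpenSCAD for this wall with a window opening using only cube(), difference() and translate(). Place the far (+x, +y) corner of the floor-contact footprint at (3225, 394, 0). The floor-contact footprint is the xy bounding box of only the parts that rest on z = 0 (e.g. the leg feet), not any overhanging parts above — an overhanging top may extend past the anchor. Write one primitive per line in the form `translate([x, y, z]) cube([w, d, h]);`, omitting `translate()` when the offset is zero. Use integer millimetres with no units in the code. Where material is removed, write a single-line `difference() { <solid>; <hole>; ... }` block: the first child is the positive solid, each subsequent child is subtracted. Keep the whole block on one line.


difference() { translate([273, 173, 0]) cube([2952, 221, 2761]); translate([1012, 173, 776]) cube([997, 221, 701]); }


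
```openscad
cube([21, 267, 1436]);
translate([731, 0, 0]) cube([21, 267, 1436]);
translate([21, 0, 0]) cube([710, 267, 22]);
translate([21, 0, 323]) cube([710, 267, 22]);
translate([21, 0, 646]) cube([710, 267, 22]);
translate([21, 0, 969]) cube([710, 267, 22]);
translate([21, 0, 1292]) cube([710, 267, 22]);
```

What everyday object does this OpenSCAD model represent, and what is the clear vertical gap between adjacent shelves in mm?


A bookshelf. The clear shelf gap is 301 mm.

Two tall side panels with 5 horizontal boards between them — a bookshelf. The first two shelf undersides are at z = 0 and z = 323; with shelf thickness 22, the clear gap is 323 − 0 − 22 = 301 mm.


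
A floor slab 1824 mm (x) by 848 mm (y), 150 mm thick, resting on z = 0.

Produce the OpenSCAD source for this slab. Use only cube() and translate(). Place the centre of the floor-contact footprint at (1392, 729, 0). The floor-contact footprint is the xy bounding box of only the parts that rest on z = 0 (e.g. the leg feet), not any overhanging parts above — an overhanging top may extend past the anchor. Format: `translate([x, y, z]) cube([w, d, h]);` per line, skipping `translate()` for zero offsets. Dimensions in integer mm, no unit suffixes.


translate([480, 305, 0]) cube([1824, 848, 150]);


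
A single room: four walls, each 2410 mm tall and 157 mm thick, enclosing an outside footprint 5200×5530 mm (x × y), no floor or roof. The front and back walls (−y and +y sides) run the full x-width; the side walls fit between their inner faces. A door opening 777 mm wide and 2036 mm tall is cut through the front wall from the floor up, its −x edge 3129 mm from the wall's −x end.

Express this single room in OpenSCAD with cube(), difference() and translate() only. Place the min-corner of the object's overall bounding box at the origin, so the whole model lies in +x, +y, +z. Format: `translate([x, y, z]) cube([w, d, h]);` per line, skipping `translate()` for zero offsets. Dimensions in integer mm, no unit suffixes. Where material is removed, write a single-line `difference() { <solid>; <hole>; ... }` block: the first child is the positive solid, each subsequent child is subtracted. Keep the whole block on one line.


difference() { cube([5200, 157, 2410]); translate([3129, 0, 0]) cube([777, 157, 2036]); }
translate([0, 5373, 0]) cube([5200, 157, 2410]);
translate([0, 157, 0]) cube([157, 5216, 2410]);
translate([5043, 157, 0]) cube([157, 5216, 2410]);


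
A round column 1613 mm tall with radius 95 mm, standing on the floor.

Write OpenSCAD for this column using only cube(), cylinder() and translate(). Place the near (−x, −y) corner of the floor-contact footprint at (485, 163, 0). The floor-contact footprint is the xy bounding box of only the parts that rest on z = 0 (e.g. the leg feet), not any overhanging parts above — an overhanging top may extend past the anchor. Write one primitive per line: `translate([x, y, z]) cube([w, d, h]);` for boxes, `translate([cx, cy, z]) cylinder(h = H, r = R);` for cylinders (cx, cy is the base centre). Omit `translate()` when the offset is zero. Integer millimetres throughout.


translate([580, 258, 0]) cylinder(h = 1613, r = 95);


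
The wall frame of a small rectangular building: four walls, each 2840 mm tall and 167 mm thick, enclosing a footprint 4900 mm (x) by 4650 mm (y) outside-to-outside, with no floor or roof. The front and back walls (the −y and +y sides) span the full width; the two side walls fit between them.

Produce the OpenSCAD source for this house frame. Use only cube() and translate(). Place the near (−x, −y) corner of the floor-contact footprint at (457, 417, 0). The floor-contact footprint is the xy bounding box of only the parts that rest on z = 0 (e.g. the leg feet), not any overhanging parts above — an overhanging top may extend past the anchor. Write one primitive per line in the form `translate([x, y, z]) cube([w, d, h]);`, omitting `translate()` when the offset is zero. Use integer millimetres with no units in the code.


translate([457, 417, 0]) cube([4900, 167, 2840]);
translate([457, 4900, 0]) cube([4900, 167, 2840]);
translate([457, 584, 0]) cube([167, 4316, 2840]);
translate([5190, 584, 0]) cube([167, 4316, 2840]);


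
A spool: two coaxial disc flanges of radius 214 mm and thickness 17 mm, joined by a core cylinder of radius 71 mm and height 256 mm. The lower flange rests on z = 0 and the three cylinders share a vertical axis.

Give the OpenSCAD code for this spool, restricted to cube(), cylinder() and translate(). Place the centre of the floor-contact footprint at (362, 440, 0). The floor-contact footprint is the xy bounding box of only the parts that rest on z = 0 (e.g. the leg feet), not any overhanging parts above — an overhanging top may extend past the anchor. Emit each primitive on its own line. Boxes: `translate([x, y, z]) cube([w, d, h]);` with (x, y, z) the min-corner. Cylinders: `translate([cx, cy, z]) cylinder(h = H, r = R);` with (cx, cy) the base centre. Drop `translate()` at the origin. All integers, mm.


translate([362, 440, 0]) cylinder(h = 17, r = 214);
translate([362, 440, 17]) cylinder(h = 256, r = 71);
translate([362, 440, 273]) cylinder(h = 17, r = 214);
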